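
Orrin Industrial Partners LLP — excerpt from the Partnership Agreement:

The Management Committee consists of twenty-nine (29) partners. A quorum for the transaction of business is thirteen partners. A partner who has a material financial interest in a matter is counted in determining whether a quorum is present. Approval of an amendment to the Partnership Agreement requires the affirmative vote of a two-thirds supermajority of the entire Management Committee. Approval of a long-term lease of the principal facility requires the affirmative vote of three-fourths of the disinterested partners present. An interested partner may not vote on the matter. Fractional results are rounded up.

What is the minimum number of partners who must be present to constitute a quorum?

The quorum is fixed at 13.

13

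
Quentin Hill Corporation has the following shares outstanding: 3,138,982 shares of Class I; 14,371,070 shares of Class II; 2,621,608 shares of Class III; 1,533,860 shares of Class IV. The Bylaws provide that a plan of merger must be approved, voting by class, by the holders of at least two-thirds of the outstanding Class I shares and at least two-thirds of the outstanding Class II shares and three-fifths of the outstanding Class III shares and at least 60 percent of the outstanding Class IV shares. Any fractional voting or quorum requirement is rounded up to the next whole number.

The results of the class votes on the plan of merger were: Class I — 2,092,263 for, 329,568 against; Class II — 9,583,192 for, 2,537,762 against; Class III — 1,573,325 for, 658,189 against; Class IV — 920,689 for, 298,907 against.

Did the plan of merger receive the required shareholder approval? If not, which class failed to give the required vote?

Class I: 2/3 of 3138982 = 2092654.67, rounded up to 2092655; 2,092,655 required, 2,092,263 in favor — not approved.
Class II: 2/3 of 14371070 = 9580713.33, rounded up to 9580714; 9,580,714 required, 9,583,192 in favor — approved.
Class III: 3/5 of 2621608 = 1572964.80, rounded up to 1572965; 1,572,965 required, 1,573,325 in favor — approved.
Class IV: 3/5 of 1533860 = 920316; 920,316 required, 920,689 in favor — approved.

Not approved — the Class I shares did not give the required vote.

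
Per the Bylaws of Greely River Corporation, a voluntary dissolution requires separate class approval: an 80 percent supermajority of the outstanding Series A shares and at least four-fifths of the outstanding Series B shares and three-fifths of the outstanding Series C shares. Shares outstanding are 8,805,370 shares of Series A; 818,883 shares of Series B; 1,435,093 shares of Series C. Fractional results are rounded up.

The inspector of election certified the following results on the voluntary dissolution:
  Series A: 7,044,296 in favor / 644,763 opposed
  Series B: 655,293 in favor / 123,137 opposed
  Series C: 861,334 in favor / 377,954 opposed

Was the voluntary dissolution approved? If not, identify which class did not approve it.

Approved — every class gave the required vote.

Series A: 4/5 of 8805370 = 7044296; 7,044,296 required, 7,044,296 in favor — approved.
Series B: 4/5 of 818883 = 655106.40, rounded up to 655107; 655,107 required, 655,293 in favor — approved.
Series C: 3/5 of 1435093 = 861055.80, rounded up to 861056; 861,056 required, 861,334 in favor — approved.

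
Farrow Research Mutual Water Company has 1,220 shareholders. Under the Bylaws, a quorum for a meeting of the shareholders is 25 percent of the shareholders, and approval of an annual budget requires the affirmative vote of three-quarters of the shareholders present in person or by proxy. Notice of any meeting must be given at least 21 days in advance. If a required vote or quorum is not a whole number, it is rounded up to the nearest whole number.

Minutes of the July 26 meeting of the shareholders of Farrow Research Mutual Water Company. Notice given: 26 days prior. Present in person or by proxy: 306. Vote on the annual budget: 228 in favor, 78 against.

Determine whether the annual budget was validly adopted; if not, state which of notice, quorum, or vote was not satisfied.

Invalid — vote requirement not satisfied.

Notice: 26 days given; 21 required. Satisfied.
Quorum: 25% of 1,220 = 305; 306 present. Satisfied.
Vote: requires three-fourths of those present (306); 3/4 of 306 = 229.50, rounded up to 230, so 230 needed; 228 in favor. Not satisfied.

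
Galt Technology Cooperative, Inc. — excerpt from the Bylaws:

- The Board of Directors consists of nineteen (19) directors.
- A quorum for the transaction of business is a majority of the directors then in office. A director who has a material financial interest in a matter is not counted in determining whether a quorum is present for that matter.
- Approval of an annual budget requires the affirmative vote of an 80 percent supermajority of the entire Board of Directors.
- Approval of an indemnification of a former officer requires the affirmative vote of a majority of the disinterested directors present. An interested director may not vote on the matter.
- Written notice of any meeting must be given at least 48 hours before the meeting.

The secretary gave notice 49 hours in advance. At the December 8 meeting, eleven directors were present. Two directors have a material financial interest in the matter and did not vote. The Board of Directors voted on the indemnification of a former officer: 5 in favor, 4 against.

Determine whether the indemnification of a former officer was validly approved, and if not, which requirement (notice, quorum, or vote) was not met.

Notice: 49 hours given; 48 required (49 ≥ 48). Satisfied.
Quorum: 11 present, but the 2 interested directors do not count, leaving 9. Quorum is 10. Not satisfied.
Vote: the indemnification of a former officer requires a majority of the disinterested directors present (11 − 2 = 9). A majority of 9 is 5, so 5 affirmative votes are needed; 5 voted in favor. Satisfied. (Moot — without a quorum no business can be validly transacted.)

Invalid — quorum requirement not satisfied.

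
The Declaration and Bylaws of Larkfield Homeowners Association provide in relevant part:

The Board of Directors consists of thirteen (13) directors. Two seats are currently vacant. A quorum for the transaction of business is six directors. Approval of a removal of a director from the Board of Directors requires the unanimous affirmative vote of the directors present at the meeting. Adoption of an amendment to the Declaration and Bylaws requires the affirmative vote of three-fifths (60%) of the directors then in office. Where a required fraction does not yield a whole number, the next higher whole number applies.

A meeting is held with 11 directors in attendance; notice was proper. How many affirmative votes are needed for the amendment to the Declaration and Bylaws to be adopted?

7

The amendment to the Declaration and Bylaws requires three-fifths of the directors then in office (11).
3/5 of 11 = 6.60, rounded up to 7.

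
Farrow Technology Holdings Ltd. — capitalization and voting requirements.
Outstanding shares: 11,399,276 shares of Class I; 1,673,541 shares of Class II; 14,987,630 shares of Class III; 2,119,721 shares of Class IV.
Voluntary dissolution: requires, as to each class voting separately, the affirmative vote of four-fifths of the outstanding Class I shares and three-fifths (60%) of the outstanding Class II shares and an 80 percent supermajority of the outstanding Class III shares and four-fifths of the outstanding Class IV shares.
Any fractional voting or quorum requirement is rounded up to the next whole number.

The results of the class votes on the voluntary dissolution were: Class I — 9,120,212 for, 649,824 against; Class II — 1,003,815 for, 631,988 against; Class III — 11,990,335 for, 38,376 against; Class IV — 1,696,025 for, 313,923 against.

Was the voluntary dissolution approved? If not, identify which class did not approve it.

Not approved — the Class II shares did not give the required vote.

Class I: 4/5 of 11399276 = 9119420.80, rounded up to 9119421; 9,119,421 required, 9,120,212 in favor — approved.
Class II: 3/5 of 1673541 = 1004124.60, rounded up to 1004125; 1,004,125 required, 1,003,815 in favor — not approved.
Class III: 4/5 of 14987630 = 11990104; 11,990,104 required, 11,990,335 in favor — approved.
Class IV: 4/5 of 2119721 = 1695776.80, rounded up to 1695777; 1,695,777 required, 1,696,025 in favor — approved.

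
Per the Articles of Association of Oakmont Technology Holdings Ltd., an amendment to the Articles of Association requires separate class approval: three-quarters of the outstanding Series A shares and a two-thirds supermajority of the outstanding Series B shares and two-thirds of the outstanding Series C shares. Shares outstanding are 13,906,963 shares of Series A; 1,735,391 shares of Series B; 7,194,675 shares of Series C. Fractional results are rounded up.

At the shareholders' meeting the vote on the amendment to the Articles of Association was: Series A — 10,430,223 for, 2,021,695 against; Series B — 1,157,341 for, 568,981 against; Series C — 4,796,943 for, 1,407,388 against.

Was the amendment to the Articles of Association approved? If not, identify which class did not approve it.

Approved — every class gave the required vote.

Series A: 3/4 of 13906963 = 10430222.25, rounded up to 10430223; 10,430,223 required, 10,430,223 in favor — approved.
Series B: 2/3 of 1735391 = 1156927.33, rounded up to 1156928; 1,156,928 required, 1,157,341 in favor — approved.
Series C: 2/3 of 7194675 = 4796450; 4,796,450 required, 4,796,943 in favor — approved.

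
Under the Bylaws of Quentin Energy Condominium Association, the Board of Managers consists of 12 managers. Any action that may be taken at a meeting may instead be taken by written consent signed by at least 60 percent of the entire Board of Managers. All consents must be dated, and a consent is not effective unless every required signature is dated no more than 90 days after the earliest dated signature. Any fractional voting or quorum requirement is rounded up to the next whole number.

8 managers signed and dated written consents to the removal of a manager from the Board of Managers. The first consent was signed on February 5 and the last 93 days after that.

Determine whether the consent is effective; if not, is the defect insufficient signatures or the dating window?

Not effective — dating-window requirement not satisfied.

Signatures required: at least 60 percent of 12 — 3/5 of 12 = 7.20, rounded up to 8, so 8 needed; 8 signed. Sufficient.
Dating window: the latest signature is 93 days after the earliest; the limit is 90 days. Outside the window.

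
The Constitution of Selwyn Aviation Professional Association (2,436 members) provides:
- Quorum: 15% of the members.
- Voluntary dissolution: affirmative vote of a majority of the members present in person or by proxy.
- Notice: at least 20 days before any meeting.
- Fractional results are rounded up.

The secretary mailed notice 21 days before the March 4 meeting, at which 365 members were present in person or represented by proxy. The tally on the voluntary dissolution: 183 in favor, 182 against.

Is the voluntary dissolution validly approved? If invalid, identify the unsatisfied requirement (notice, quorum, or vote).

Invalid — quorum requirement not satisfied.

Notice: 21 days given; 20 required. Satisfied.
Quorum: 15% of 2,436 = 365.40, rounded up to 366; 365 present. Not satisfied.
Vote: requires a majority of those present (365); a majority of 365 is 183, so 183 needed; 183 in favor. Satisfied.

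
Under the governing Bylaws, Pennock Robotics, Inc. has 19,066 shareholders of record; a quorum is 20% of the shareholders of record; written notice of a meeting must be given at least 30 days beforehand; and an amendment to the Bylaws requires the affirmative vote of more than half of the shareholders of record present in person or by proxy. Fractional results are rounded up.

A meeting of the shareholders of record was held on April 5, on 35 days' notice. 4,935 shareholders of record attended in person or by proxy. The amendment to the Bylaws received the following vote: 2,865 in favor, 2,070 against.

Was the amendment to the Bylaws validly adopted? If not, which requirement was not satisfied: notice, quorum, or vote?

Valid — all requirements satisfied.

Notice: 35 days given; 30 required. Satisfied.
Quorum: 20% of 19,066 = 3,813.20, rounded up to 3,814; 4,935 present. Satisfied.
Vote: requires a majority of those present (4,935); a majority of 4935 is 2468, so 2,468 needed; 2,865 in favor. Satisfied.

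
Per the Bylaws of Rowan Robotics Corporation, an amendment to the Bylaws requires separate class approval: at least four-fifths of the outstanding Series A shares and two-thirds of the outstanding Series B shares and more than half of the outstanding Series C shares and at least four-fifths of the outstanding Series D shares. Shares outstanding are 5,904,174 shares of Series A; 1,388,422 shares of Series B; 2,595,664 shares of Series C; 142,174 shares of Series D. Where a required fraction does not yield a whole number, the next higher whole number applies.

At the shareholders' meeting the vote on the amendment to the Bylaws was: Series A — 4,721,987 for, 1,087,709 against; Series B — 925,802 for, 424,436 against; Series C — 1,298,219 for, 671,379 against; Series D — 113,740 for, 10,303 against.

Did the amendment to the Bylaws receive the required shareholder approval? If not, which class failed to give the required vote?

Not approved — the Series A shares did not give the required vote.

Series A: 4/5 of 5904174 = 4723339.20, rounded up to 4723340; 4,723,340 required, 4,721,987 in favor — not approved.
Series B: 2/3 of 1388422 = 925614.67, rounded up to 925615; 925,615 required, 925,802 in favor — approved.
Series C: a majority of 2595664 is 1297833; 1,297,833 required, 1,298,219 in favor — approved.
Series D: 4/5 of 142174 = 113739.20, rounded up to 113740; 113,740 required, 113,740 in favor — approved.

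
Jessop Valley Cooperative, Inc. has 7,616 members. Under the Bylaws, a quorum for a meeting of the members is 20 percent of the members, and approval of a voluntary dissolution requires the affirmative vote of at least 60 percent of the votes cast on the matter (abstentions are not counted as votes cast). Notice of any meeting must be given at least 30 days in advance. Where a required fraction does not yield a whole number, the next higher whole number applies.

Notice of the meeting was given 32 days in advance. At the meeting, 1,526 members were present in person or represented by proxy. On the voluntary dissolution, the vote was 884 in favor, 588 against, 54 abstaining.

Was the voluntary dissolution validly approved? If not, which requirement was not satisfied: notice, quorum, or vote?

Valid — all requirements satisfied.

Notice: 32 days given; 30 required. Satisfied.
Quorum: 20% of 7,616 = 1,523.20, rounded up to 1,524; 1,526 present. Satisfied.
Vote: requires three-fifths of the votes cast (1,526 − 54 abstaining = 1,472); 3/5 of 1472 = 883.20, rounded up to 884, so 884 needed; 884 in favor. Satisfied.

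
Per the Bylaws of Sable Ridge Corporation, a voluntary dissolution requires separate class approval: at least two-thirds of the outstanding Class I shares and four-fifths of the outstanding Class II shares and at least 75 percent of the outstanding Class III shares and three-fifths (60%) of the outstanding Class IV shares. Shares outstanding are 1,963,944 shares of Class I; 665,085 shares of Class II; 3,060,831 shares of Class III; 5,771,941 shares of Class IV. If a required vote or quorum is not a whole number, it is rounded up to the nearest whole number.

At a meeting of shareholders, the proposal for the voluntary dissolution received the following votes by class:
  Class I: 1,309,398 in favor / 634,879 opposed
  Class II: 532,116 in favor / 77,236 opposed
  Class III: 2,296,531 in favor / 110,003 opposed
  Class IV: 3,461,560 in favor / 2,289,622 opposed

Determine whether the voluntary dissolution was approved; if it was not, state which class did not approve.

Class I: 2/3 of 1963944 = 1309296; 1,309,296 required, 1,309,398 in favor — approved.
Class II: 4/5 of 665085 = 532068; 532,068 required, 532,116 in favor — approved.
Class III: 3/4 of 3060831 = 2295623.25, rounded up to 2295624; 2,295,624 required, 2,296,531 in favor — approved.
Class IV: 3/5 of 5771941 = 3463164.60, rounded up to 3463165; 3,463,165 required, 3,461,560 in favor — not approved.

Not approved — the Class IV shares did not give the required vote.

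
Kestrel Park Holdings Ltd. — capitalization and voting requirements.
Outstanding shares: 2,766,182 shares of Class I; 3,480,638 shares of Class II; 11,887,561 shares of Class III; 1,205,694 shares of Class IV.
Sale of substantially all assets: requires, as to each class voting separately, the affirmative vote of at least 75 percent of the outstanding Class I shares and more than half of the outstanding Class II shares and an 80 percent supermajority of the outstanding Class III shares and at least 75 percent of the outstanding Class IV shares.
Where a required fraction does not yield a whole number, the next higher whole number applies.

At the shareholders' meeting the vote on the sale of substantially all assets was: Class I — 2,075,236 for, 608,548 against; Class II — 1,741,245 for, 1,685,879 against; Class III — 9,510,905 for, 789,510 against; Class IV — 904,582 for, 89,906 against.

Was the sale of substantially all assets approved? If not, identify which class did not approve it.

Class I: 3/4 of 2766182 = 2074636.50, rounded up to 2074637; 2,074,637 required, 2,075,236 in favor — approved.
Class II: a majority of 3480638 is 1740320; 1,740,320 required, 1,741,245 in favor — approved.
Class III: 4/5 of 11887561 = 9510048.80, rounded up to 9510049; 9,510,049 required, 9,510,905 in favor — approved.
Class IV: 3/4 of 1205694 = 904270.50, rounded up to 904271; 904,271 required, 904,582 in favor — approved.

Approved — every class gave the required vote.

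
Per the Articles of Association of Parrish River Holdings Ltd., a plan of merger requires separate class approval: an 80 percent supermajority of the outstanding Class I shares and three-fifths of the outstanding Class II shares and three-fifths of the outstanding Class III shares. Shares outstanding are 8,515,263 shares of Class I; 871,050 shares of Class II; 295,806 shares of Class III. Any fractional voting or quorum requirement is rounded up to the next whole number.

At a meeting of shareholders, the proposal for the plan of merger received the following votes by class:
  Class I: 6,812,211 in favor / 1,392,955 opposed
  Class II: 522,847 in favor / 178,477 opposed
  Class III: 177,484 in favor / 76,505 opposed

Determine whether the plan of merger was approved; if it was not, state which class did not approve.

Approved — every class gave the required vote.

Class I: 4/5 of 8515263 = 6812210.40, rounded up to 6812211; 6,812,211 required, 6,812,211 in favor — approved.
Class II: 3/5 of 871050 = 522630; 522,630 required, 522,847 in favor — approved.
Class III: 3/5 of 295806 = 177483.60, rounded up to 177484; 177,484 required, 177,484 in favor — approved.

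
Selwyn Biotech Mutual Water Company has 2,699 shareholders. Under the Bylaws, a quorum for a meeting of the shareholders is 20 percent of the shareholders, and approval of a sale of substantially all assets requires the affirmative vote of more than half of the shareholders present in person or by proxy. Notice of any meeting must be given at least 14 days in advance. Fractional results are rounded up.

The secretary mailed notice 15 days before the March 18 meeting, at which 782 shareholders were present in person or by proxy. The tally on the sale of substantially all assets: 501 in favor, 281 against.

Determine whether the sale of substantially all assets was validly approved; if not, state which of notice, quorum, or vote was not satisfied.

Valid — all requirements satisfied.

Notice: 15 days given; 14 required. Satisfied.
Quorum: 20% of 2,699 = 539.80, rounded up to 540; 782 present. Satisfied.
Vote: requires a majority of those present (782); a majority of 782 is 392, so 392 needed; 501 in favor. Satisfied.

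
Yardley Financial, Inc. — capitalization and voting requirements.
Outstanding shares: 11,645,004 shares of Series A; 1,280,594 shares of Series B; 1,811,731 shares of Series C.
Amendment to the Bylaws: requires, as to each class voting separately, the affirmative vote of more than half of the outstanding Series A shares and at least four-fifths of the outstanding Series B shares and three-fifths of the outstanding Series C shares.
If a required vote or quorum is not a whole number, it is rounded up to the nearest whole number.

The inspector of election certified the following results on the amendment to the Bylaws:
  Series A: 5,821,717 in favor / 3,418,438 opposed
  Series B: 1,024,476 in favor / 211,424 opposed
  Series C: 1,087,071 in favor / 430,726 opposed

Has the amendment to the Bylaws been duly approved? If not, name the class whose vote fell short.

Not approved — the Series A shares did not give the required vote.

Series A: a majority of 11645004 is 5822503; 5,822,503 required, 5,821,717 in favor — not approved.
Series B: 4/5 of 1280594 = 1024475.20, rounded up to 1024476; 1,024,476 required, 1,024,476 in favor — approved.
Series C: 3/5 of 1811731 = 1087038.60, rounded up to 1087039; 1,087,039 required, 1,087,071 in favor — approved.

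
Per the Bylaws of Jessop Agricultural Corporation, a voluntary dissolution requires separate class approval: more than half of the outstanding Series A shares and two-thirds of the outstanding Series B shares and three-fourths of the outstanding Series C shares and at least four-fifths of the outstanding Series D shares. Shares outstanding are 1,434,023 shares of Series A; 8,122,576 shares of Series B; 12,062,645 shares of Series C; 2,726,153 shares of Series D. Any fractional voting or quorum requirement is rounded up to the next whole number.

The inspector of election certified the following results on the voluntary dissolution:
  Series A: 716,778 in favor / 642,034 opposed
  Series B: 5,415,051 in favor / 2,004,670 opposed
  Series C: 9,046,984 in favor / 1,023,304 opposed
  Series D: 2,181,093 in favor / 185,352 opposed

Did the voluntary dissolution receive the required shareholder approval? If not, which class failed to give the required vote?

Series A: a majority of 1434023 is 717012; 717,012 required, 716,778 in favor — not approved.
Series B: 2/3 of 8122576 = 5415050.67, rounded up to 5415051; 5,415,051 required, 5,415,051 in favor — approved.
Series C: 3/4 of 12062645 = 9046983.75, rounded up to 9046984; 9,046,984 required, 9,046,984 in favor — approved.
Series D: 4/5 of 2726153 = 2180922.40, rounded up to 2180923; 2,180,923 required, 2,181,093 in favor — approved.

Not approved — the Series A shares did not give the required vote.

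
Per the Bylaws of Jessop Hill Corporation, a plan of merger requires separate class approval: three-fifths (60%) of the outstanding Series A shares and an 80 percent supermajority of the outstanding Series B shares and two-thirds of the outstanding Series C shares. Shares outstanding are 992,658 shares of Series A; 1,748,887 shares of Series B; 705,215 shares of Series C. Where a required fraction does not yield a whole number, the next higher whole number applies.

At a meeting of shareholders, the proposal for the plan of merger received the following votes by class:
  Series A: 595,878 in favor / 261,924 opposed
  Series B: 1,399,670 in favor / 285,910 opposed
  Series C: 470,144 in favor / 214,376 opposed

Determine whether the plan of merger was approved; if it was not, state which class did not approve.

Series A: 3/5 of 992658 = 595594.80, rounded up to 595595; 595,595 required, 595,878 in favor — approved.
Series B: 4/5 of 1748887 = 1399109.60, rounded up to 1399110; 1,399,110 required, 1,399,670 in favor — approved.
Series C: 2/3 of 705215 = 470143.33, rounded up to 470144; 470,144 required, 470,144 in favor — approved.

Approved — every class gave the required vote.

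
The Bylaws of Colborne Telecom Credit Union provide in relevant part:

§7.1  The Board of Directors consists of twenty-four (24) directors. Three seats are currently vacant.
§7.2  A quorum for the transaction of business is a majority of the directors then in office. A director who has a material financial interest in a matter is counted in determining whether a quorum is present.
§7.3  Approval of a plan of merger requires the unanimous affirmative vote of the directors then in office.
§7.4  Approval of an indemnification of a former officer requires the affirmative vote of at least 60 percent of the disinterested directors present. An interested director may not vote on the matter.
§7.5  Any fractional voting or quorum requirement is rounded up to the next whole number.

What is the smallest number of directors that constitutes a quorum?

11

A majority of 21 is 11.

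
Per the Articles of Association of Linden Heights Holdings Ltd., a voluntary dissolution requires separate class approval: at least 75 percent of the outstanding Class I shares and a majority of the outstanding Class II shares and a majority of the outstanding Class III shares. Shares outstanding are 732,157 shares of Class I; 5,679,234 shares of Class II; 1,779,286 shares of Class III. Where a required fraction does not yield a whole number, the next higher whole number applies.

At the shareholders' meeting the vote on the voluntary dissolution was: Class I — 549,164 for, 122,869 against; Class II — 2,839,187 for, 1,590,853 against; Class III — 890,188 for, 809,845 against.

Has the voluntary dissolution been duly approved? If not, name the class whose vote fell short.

Not approved — the Class II shares did not give the required vote.

Class I: 3/4 of 732157 = 549117.75, rounded up to 549118; 549,118 required, 549,164 in favor — approved.
Class II: a majority of 5679234 is 2839618; 2,839,618 required, 2,839,187 in favor — not approved.
Class III: a majority of 1779286 is 889644; 889,644 required, 890,188 in favor — approved.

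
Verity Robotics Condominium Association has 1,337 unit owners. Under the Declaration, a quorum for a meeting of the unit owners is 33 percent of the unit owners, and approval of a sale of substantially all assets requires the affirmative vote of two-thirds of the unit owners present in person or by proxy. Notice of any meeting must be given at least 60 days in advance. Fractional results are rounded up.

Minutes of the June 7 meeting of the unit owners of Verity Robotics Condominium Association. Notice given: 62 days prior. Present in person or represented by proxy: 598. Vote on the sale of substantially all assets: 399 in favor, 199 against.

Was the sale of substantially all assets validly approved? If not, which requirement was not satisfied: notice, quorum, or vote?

Valid — all requirements satisfied.

Notice: 62 days given; 60 required. Satisfied.
Quorum: 33% of 1,337 = 441.21, rounded up to 442; 598 present. Satisfied.
Vote: requires two-thirds of those present (598); 2/3 of 598 = 398.67, rounded up to 399, so 399 needed; 399 in favor. Satisfied.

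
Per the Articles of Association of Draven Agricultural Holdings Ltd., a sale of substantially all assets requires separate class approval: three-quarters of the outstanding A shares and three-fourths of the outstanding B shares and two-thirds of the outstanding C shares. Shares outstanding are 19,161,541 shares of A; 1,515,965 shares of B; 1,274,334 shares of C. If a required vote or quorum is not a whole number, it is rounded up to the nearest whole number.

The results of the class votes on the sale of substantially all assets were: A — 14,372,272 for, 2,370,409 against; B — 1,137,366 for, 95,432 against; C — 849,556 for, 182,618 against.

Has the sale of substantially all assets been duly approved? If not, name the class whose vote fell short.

A: 3/4 of 19161541 = 14371155.75, rounded up to 14371156; 14,371,156 required, 14,372,272 in favor — approved.
B: 3/4 of 1515965 = 1136973.75, rounded up to 1136974; 1,136,974 required, 1,137,366 in favor — approved.
C: 2/3 of 1274334 = 849556; 849,556 required, 849,556 in favor — approved.

Approved — every class gave the required vote.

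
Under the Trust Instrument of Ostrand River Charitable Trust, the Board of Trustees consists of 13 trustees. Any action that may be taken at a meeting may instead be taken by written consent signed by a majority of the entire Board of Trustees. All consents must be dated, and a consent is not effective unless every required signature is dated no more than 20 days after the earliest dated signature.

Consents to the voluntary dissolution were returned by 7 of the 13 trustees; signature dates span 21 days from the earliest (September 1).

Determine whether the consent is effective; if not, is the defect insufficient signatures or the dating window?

Not effective — dating-window requirement not satisfied.

Signatures required: a majority of 13 — a majority of 13 is 7, so 7 needed; 7 signed. Sufficient.
Dating window: the latest signature is 21 days after the earliest; the limit is 20 days. Outside the window.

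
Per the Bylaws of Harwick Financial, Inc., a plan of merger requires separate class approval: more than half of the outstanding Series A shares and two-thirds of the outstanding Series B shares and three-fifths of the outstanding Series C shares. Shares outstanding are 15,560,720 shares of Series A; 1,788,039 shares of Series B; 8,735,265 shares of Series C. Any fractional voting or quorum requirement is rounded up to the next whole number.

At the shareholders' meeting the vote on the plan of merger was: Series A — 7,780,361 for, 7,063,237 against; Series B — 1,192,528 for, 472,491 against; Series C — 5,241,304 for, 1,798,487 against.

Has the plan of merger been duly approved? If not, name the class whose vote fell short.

Approved — every class gave the required vote.

Series A: a majority of 15560720 is 7780361; 7,780,361 required, 7,780,361 in favor — approved.
Series B: 2/3 of 1788039 = 1192026; 1,192,026 required, 1,192,528 in favor — approved.
Series C: 3/5 of 8735265 = 5241159; 5,241,159 required, 5,241,304 in favor — approved.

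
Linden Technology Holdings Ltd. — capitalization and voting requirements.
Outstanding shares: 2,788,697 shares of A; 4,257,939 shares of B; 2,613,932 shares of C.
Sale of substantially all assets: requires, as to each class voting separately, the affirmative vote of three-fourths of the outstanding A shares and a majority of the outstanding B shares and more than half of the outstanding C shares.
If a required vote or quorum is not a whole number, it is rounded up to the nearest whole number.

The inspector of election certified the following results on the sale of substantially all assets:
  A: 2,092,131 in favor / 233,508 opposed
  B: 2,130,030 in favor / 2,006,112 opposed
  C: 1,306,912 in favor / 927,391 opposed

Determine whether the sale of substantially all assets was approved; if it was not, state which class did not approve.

A: 3/4 of 2788697 = 2091522.75, rounded up to 2091523; 2,091,523 required, 2,092,131 in favor — approved.
B: a majority of 4257939 is 2128970; 2,128,970 required, 2,130,030 in favor — approved.
C: a majority of 2613932 is 1306967; 1,306,967 required, 1,306,912 in favor — not approved.

Not approved — the C shares did not give the required vote.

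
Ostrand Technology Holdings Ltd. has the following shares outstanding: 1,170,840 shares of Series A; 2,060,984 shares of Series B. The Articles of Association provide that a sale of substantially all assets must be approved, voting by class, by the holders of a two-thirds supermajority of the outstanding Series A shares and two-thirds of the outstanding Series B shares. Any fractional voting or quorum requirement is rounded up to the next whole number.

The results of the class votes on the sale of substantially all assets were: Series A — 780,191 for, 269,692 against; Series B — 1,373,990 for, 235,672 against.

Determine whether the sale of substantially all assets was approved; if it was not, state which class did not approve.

Series A: 2/3 of 1170840 = 780560; 780,560 required, 780,191 in favor — not approved.
Series B: 2/3 of 2060984 = 1373989.33, rounded up to 1373990; 1,373,990 required, 1,373,990 in favor — approved.

Not approved — the Series A shares did not give the required vote.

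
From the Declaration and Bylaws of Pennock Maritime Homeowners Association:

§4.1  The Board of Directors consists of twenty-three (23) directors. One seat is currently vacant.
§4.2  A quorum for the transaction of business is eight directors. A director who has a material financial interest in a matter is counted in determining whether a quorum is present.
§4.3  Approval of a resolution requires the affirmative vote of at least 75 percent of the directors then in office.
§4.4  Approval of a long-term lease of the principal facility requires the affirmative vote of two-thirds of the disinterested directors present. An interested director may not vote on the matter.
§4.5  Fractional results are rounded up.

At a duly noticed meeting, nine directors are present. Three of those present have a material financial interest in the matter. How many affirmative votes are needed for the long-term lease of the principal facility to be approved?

The long-term lease of the principal facility requires two-thirds of the disinterested directors present (9 − 3 = 6).
2/3 of 6 = 4.

4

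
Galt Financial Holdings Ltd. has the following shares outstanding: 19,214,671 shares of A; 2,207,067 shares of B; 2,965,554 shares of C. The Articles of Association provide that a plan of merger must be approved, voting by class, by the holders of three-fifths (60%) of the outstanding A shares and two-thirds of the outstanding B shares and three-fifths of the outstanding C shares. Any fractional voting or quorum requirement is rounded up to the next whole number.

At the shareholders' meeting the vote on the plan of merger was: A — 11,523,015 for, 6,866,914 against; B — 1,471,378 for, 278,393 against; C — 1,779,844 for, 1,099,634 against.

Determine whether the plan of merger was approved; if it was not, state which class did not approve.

A: 3/5 of 19214671 = 11528802.60, rounded up to 11528803; 11,528,803 required, 11,523,015 in favor — not approved.
B: 2/3 of 2207067 = 1471378; 1,471,378 required, 1,471,378 in favor — approved.
C: 3/5 of 2965554 = 1779332.40, rounded up to 1779333; 1,779,333 required, 1,779,844 in favor — approved.

Not approved — the A shares did not give the required vote.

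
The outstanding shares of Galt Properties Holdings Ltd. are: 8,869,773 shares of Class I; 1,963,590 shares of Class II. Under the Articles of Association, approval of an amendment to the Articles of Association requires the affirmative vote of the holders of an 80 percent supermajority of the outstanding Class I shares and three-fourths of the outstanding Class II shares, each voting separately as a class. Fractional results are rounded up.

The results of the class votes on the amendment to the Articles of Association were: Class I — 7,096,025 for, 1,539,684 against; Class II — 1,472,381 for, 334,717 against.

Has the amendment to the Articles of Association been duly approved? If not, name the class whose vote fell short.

Class I: 4/5 of 8869773 = 7095818.40, rounded up to 7095819; 7,095,819 required, 7,096,025 in favor — approved.
Class II: 3/4 of 1963590 = 1472692.50, rounded up to 1472693; 1,472,693 required, 1,472,381 in favor — not approved.

Not approved — the Class II shares did not give the required vote.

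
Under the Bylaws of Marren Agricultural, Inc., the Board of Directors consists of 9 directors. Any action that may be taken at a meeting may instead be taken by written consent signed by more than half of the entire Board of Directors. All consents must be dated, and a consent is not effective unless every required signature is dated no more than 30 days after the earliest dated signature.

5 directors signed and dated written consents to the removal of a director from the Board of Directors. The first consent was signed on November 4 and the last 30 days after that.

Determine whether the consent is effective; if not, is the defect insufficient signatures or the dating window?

Signatures required: more than half of 9 — a majority of 9 is 5, so 5 needed; 5 signed. Sufficient.
Dating window: the latest signature is 30 days after the earliest; the limit is 30 days. Within the window.

Effective — both the signature and dating-window requirements are satisfied.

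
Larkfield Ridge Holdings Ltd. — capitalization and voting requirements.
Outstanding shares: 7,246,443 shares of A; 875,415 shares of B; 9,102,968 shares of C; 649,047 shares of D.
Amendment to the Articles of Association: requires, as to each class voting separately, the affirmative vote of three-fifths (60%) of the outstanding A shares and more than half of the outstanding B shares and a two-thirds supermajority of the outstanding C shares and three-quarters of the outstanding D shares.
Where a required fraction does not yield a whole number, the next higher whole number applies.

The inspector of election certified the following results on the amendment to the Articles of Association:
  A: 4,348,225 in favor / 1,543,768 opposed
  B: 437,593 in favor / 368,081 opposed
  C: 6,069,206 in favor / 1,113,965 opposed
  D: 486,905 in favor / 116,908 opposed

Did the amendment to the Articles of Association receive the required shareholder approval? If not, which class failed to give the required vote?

Not approved — the B shares did not give the required vote.

A: 3/5 of 7246443 = 4347865.80, rounded up to 4347866; 4,347,866 required, 4,348,225 in favor — approved.
B: a majority of 875415 is 437708; 437,708 required, 437,593 in favor — not approved.
C: 2/3 of 9102968 = 6068645.33, rounded up to 6068646; 6,068,646 required, 6,069,206 in favor — approved.
D: 3/4 of 649047 = 486785.25, rounded up to 486786; 486,786 required, 486,905 in favor — approved.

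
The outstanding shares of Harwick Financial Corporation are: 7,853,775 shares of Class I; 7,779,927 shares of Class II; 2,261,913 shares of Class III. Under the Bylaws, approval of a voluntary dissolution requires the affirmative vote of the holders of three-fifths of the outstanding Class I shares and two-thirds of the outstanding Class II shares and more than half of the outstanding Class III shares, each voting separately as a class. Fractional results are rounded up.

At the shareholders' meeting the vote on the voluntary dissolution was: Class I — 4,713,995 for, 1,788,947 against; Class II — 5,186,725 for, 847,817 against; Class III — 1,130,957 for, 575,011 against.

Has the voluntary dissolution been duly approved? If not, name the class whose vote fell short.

Class I: 3/5 of 7853775 = 4712265; 4,712,265 required, 4,713,995 in favor — approved.
Class II: 2/3 of 7779927 = 5186618; 5,186,618 required, 5,186,725 in favor — approved.
Class III: a majority of 2261913 is 1130957; 1,130,957 required, 1,130,957 in favor — approved.

Approved — every class gave the required vote.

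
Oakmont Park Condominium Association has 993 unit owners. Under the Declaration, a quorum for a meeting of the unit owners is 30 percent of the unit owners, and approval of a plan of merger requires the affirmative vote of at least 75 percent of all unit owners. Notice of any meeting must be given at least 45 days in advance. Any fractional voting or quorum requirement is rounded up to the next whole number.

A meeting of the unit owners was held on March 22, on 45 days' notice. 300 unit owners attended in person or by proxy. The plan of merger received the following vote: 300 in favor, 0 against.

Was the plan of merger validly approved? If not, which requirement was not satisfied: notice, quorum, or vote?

Notice: 45 days given; 45 required. Satisfied.
Quorum: 30% of 993 = 297.90, rounded up to 298; 300 present. Satisfied.
Vote: requires three-fourths of all unit owners (993); 3/4 of 993 = 744.75, rounded up to 745, so 745 needed; 300 in favor. Not satisfied.

Invalid — vote requirement not satisfied.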